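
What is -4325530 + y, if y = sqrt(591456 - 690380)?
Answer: -4325530 + 2*I*sqrt(24731) ≈ -4.3255e+6 + 314.52*I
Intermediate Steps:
y = 2*I*sqrt(24731) (y = sqrt(-98924) = 2*I*sqrt(24731) ≈ 314.52*I)
-4325530 + y = -4325530 + 2*I*sqrt(24731)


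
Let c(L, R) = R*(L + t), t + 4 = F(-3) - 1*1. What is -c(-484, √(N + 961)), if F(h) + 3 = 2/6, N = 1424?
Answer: 1475*√265 ≈ 24011.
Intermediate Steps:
F(h) = -8/3 (F(h) = -3 + 2/6 = -3 + 2*(⅙) = -3 + ⅓ = -8/3)
t = -23/3 (t = -4 + (-8/3 - 1*1) = -4 + (-8/3 - 1) = -4 - 11/3 = -23/3 ≈ -7.6667)
c(L, R) = R*(-23/3 + L) (c(L, R) = R*(L - 23/3) = R*(-23/3 + L))
-c(-484, √(N + 961)) = -√(1424 + 961)*(-23 + 3*(-484))/3 = -√2385*(-23 - 1452)/3 = -3*√265*(-1475)/3 = -(-1475)*√265 = 1475*√265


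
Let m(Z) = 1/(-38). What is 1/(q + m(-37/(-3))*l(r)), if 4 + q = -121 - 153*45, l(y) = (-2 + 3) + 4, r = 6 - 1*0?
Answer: -38/266385 ≈ -0.00014265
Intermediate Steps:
r = 6 (r = 6 + 0 = 6)
m(Z) = -1/38
l(y) = 5 (l(y) = 1 + 4 = 5)
q = -7010 (q = -4 + (-121 - 153*45) = -4 + (-121 - 6885) = -4 - 7006 = -7010)
1/(q + m(-37/(-3))*l(r)) = 1/(-7010 - 1/38*5) = 1/(-7010 - 5/38) = 1/(-266385/38) = -38/266385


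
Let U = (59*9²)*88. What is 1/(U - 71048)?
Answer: 1/349504 ≈ 2.8612e-6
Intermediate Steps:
U = 420552 (U = (59*81)*88 = 4779*88 = 420552)
1/(U - 71048) = 1/(420552 - 71048) = 1/349504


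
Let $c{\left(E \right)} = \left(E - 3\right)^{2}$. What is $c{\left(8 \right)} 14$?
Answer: $350$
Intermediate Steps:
$c{\left(E \right)} = \left(-3 + E\right)^{2}$
$c{\left(8 \right)} 14 = \left(-3 + 8\right)^{2} \cdot 14 = 5^{2} \cdot 14 = 25 \cdot 14 = 350$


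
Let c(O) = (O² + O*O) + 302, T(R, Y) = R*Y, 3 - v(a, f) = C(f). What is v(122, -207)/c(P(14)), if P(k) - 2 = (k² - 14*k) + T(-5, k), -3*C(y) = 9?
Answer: 3/4775 ≈ 0.00062827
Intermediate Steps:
C(y) = -3 (C(y) = -⅓*9 = -3)
v(a, f) = 6 (v(a, f) = 3 - 1*(-3) = 3 + 3 = 6)
P(k) = 2 + k² - 19*k (P(k) = 2 + ((k² - 14*k) - 5*k) = 2 + (k² - 19*k) = 2 + k² - 19*k)
c(O) = 302 + 2*O² (c(O) = (O² + O²) + 302 = 2*O² + 302 = 302 + 2*O²)
v(122, -207)/c(P(14)) = 6/(302 + 2*(2 + 14² - 19*14)²) = 6/(302 + 2*(2 + 196 - 266)²) = 6/(302 + 2*(-68)²) = 6/(302 + 2*4624) = 6/(302 + 9248) = 6/9550 = 6*(1/9550) = 3/4775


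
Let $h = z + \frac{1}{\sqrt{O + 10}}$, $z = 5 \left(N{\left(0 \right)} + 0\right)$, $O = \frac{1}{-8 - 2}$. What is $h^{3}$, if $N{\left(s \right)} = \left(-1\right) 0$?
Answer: $\frac{10 \sqrt{110}}{3267} \approx 0.032103$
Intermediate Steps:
$O = - \frac{1}{10}$ ($O = \frac{1}{-10} = - \frac{1}{10} \approx -0.1$)
$N{\left(s \right)} = 0$
$z = 0$ ($z = 5 \left(0 + 0\right) = 5 \cdot 0 = 0$)
$h = \frac{\sqrt{110}}{33}$ ($h = 0 + \frac{1}{\sqrt{- \frac{1}{10} + 10}} = 0 + \frac{1}{\sqrt{\frac{99}{10}}} = 0 + \frac{1}{\frac{3}{10} \sqrt{110}} = 0 + \frac{\sqrt{110}}{33} = \frac{\sqrt{110}}{33} \approx 0.31782$)
$h^{3} = \left(\frac{\sqrt{110}}{33}\right)^{3} = \frac{10 \sqrt{110}}{3267}$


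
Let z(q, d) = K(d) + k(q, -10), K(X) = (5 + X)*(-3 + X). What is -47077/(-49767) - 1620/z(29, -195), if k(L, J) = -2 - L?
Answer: 1688954813/1870691763 ≈ 0.90285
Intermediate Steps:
K(X) = (-3 + X)*(5 + X)
z(q, d) = -17 + d² - q + 2*d (z(q, d) = (-15 + d² + 2*d) + (-2 - q) = -17 + d² - q + 2*d)
-47077/(-49767) - 1620/z(29, -195) = -47077/(-49767) - 1620/(-17 + (-195)² - 1*29 + 2*(-195)) = -47077*(-1/49767) - 1620/(-17 + 38025 - 29 - 390) = 47077/49767 - 1620/37589 = 1688954813/1870691763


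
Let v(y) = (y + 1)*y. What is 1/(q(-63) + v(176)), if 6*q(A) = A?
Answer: 2/62283 ≈ 3.2111e-5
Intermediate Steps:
q(A) = A/6
v(y) = y*(1 + y) (v(y) = (1 + y)*y = y*(1 + y))
1/(q(-63) + v(176)) = 1/((⅙)*(-63) + 176*(1 + 176)) = 1/(-21/2 + 176*177) = 1/(-21/2 + 31152) = 1/(62283/2) = 2/62283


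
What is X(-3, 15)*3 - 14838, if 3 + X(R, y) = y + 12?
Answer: -14766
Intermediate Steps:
X(R, y) = 9 + y (X(R, y) = -3 + (y + 12) = -3 + (12 + y) = 9 + y)
X(-3, 15)*3 - 14838 = (9 + 15)*3 - 14838 = 24*3 - 14838 = 72 - 14838 = -14766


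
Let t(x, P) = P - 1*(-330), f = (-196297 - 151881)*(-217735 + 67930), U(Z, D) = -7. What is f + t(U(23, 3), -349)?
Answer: 52158805271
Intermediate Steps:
f = 52158805290 (f = -348178*(-149805) = 52158805290)
t(x, P) = 330 + P (t(x, P) = P + 330 = 330 + P)
f + t(U(23, 3), -349) = 52158805290 + (330 - 349) = 52158805290 - 19 = 52158805271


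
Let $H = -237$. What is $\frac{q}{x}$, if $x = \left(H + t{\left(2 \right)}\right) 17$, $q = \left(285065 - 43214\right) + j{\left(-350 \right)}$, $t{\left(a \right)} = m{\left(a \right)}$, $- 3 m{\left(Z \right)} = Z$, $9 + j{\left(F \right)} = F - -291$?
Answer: $- \frac{725349}{12121} \approx -59.842$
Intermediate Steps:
$j{\left(F \right)} = 282 + F$ ($j{\left(F \right)} = -9 + \left(F - -291\right) = -9 + \left(F + 291\right) = -9 + \left(291 + F\right) = 282 + F$)
$m{\left(Z \right)} = - \frac{Z}{3}$
$t{\left(a \right)} = - \frac{a}{3}$
$q = 241783$ ($q = \left(285065 - 43214\right) + \left(282 - 350\right) = 241851 - 68 = 241783$)
$x = - \frac{12121}{3}$ ($x = \left(-237 - \frac{2}{3}\right) 17 = \left(- \frac{713}{3}\right) 17 = - \frac{12121}{3} \approx -4040.3$)
$\frac{q}{x} = \frac{241783}{- \frac{12121}{3}} = 241783 \left(- \frac{3}{12121}\right) = - \frac{725349}{12121}$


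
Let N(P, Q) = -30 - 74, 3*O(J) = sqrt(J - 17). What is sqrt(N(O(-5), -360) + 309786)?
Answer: sqrt(309682) ≈ 556.49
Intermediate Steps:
O(J) = sqrt(-17 + J)/3 (O(J) = sqrt(J - 17)/3 = sqrt(-17 + J)/3)
N(P, Q) = -104
sqrt(N(O(-5), -360) + 309786) = sqrt(-104 + 309786) = sqrt(309682)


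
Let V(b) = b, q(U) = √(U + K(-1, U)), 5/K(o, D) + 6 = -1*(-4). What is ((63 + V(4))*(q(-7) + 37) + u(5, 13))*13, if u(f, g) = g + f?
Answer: 32461 + 871*I*√38/2 ≈ 32461.0 + 2684.6*I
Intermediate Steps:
K(o, D) = -5/2 (K(o, D) = 5/(-6 - 1*(-4)) = 5/(-6 + 4) = 5/(-2) = 5*(-½) = -5/2)
q(U) = √(-5/2 + U) (q(U) = √(U - 5/2) = √(-5/2 + U))
u(f, g) = f + g
((63 + V(4))*(q(-7) + 37) + u(5, 13))*13 = ((63 + 4)*(√(-10 + 4*(-7))/2 + 37) + (5 + 13))*13 = (67*(√(-10 - 28)/2 + 37) + 18)*13 = (67*(√(-38)/2 + 37) + 18)*13 = (67*((I*√38)/2 + 37) + 18)*13 = (67*(I*√38/2 + 37) + 18)*13 = (67*(37 + I*√38/2) + 18)*13 = ((2479 + 67*I*√38/2) + 18)*13 = (2497 + 67*I*√38/2)*13 = 32461 + 871*I*√38/2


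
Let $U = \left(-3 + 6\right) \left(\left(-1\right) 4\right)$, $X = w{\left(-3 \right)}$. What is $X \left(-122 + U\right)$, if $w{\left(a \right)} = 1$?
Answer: $-134$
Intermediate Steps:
$X = 1$
$U = -12$ ($U = 3 \left(-4\right) = -12$)
$X \left(-122 + U\right) = 1 \left(-122 - 12\right) = 1 \left(-134\right) = -134$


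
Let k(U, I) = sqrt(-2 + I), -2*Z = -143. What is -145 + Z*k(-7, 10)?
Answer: -145 + 143*sqrt(2) ≈ 57.233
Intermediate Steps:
Z = 143/2 (Z = -1/2*(-143) = 143/2 ≈ 71.500)
-145 + Z*k(-7, 10) = -145 + 143*sqrt(-2 + 10)/2 = -145 + 143*sqrt(8)/2 = -145 + 143*(2*sqrt(2))/2 = -145 + 143*sqrt(2)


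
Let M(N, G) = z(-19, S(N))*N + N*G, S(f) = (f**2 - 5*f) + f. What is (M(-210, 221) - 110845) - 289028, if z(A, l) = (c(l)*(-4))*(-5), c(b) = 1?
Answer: -450483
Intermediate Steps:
S(f) = f**2 - 4*f
z(A, l) = 20 (z(A, l) = (1*(-4))*(-5) = -4*(-5) = 20)
M(N, G) = 20*N + G*N (M(N, G) = 20*N + N*G = 20*N + G*N)
(M(-210, 221) - 110845) - 289028 = (-210*(20 + 221) - 110845) - 289028 = (-210*241 - 110845) - 289028 = (-50610 - 110845) - 289028 = -161455 - 289028 = -450483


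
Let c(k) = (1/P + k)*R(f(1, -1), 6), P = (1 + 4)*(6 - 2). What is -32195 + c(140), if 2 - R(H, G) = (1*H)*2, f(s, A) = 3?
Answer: -163776/5 ≈ -32755.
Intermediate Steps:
R(H, G) = 2 - 2*H (R(H, G) = 2 - 1*H*2 = 2 - H*2 = 2 - 2*H)
P = 20 (P = 5*4 = 20)
c(k) = -1/5 - 4*k (c(k) = (1/20 + k)*(2 - 2*3) = (1/20 + k)*(2 - 6) = (1/20 + k)*(-4) = -1/5 - 4*k)
-32195 + c(140) = -32195 + (-1/5 - 4*140) = -32195 + (-1/5 - 560) = -32195 - 2801/5 = -163776/5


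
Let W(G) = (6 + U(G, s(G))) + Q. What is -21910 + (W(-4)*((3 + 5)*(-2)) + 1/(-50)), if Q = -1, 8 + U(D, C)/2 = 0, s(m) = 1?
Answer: -1086701/50 ≈ -21734.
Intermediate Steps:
U(D, C) = -16 (U(D, C) = -16 + 2*0 = -16 + 0 = -16)
W(G) = -11 (W(G) = (6 - 16) - 1 = -10 - 1 = -11)
-21910 + (W(-4)*((3 + 5)*(-2)) + 1/(-50)) = -21910 + (-11*(3 + 5)*(-2) + 1/(-50)) = -21910 + (-88*(-2) - 1/50) = -21910 + (-11*(-16) - 1/50) = -21910 + (176 - 1/50) = -21910 + 8799/50 = -1086701/50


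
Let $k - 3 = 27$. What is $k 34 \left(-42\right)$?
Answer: $-42840$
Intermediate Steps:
$k = 30$ ($k = 3 + 27 = 30$)
$k 34 \left(-42\right) = 30 \cdot 34 \left(-42\right) = 1020 \left(-42\right) = -42840$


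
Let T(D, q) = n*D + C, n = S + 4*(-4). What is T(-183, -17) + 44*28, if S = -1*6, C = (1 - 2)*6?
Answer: 5252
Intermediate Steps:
C = -6 (C = -1*6 = -6)
S = -6
n = -22 (n = -6 + 4*(-4) = -6 - 16 = -22)
T(D, q) = -6 - 22*D (T(D, q) = -22*D - 6 = -6 - 22*D)
T(-183, -17) + 44*28 = (-6 - 22*(-183)) + 44*28 = (-6 + 4026) + 1232 = 4020 + 1232 = 5252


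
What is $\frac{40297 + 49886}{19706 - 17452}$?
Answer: $\frac{3921}{98} \approx 40.01$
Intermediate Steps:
$\frac{40297 + 49886}{19706 - 17452} = \frac{90183}{2254} = 90183 \cdot \frac{1}{2254} = \frac{3921}{98}$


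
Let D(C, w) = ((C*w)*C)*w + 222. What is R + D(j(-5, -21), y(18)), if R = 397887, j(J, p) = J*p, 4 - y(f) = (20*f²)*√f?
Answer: 8332995454509 - 1714608000*√2 ≈ 8.3306e+12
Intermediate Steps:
y(f) = 4 - 20*f^(5/2) (y(f) = 4 - 20*f²*√f = 4 - 20*f^(5/2))
D(C, w) = 222 + C²*w² (D(C, w) = (w*C²)*w + 222 = C²*w² + 222 = 222 + C²*w²)
R + D(j(-5, -21), y(18)) = 397887 + (222 + (-5*(-21))²*(4 - 19440*√2)²) = 397887 + (222 + 105²*(4 - 19440*√2)²) = 397887 + (222 + 11025*(4 - 19440*√2)²) = 398109 + 11025*(4 - 19440*√2)²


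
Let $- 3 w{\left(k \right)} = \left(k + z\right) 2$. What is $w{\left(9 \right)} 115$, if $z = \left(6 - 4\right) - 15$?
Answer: $\frac{920}{3} \approx 306.67$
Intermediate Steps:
$z = -13$ ($z = 2 - 15 = -13$)
$w{\left(k \right)} = \frac{26}{3} - \frac{2 k}{3}$ ($w{\left(k \right)} = - \frac{\left(k - 13\right) 2}{3} = - \frac{\left(-13 + k\right) 2}{3} = - \frac{-26 + 2 k}{3} = \frac{26}{3} - \frac{2 k}{3}$)
$w{\left(9 \right)} 115 = \left(\frac{26}{3} - 6\right) 115 = \frac{8}{3} \cdot 115 = \frac{920}{3}$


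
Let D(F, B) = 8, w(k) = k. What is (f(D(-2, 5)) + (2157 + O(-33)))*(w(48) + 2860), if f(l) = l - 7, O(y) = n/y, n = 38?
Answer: 206979808/33 ≈ 6.2721e+6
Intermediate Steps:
O(y) = 38/y
f(l) = -7 + l
(f(D(-2, 5)) + (2157 + O(-33)))*(w(48) + 2860) = ((-7 + 8) + (2157 + 38/(-33)))*(48 + 2860) = (1 + (2157 + 38*(-1/33)))*2908 = (1 + (2157 - 38/33))*2908 = (1 + 71143/33)*2908 = (71176/33)*2908 = 206979808/33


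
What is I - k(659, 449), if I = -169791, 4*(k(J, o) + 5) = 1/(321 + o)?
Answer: -522940881/3080 ≈ -1.6979e+5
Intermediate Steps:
k(J, o) = -5 + 1/(4*(321 + o))
I - k(659, 449) = -169791 - (-6419 - 20*449)/(4*(321 + 449)) = -169791 - (-6419 - 8980)/(4*770) = -169791 - (-15399)/(4*770) = -169791 - 1*(-15399/3080) = -169791 + 15399/3080 = -522940881/3080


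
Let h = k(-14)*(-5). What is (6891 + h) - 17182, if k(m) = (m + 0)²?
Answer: -11271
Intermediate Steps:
k(m) = m²
h = -980 (h = (-14)²*(-5) = 196*(-5) = -980)
(6891 + h) - 17182 = (6891 - 980) - 17182 = 5911 - 17182 = -11271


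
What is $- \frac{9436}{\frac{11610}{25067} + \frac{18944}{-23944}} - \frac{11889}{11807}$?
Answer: $\frac{4179182871526099}{145284698141} \approx 28765.0$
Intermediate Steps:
$- \frac{9436}{\frac{11610}{25067} + \frac{18944}{-23944}} - \frac{11889}{11807} = - \frac{9436}{11610 \cdot \frac{1}{25067} + 18944 \left(- \frac{1}{23944}\right)} - \frac{11889}{11807} = - \frac{9436}{\frac{11610}{25067} - \frac{2368}{2993}} - \frac{11889}{11807} = - \frac{9436}{- \frac{24609926}{75025531}} - \frac{11889}{11807} = \left(-9436\right) \left(- \frac{75025531}{24609926}\right) - \frac{11889}{11807} = \frac{353970455258}{12304963} - \frac{11889}{11807} = \frac{4179182871526099}{145284698141}$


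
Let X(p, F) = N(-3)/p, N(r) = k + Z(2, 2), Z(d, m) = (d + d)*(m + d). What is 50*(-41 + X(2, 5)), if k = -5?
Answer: -1775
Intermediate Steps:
Z(d, m) = 2*d*(d + m) (Z(d, m) = (2*d)*(d + m) = 2*d*(d + m))
N(r) = 11 (N(r) = -5 + 2*2*(2 + 2) = -5 + 2*2*4 = -5 + 16 = 11)
X(p, F) = 11/p
50*(-41 + X(2, 5)) = 50*(-41 + 11/2) = 50*(-71/2) = -1775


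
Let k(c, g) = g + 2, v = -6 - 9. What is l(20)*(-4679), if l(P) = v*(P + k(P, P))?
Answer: 2947770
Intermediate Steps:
v = -15
k(c, g) = 2 + g
l(P) = -30 - 30*P (l(P) = -15*(P + (2 + P)) = -15*(2 + 2*P) = -30 - 30*P)
l(20)*(-4679) = (-30 - 30*20)*(-4679) = (-30 - 600)*(-4679) = -630*(-4679) = 2947770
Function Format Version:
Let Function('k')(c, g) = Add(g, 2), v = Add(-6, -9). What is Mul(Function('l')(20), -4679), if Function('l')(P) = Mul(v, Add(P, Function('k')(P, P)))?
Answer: 2947770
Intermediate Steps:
v = -15
Function('k')(c, g) = Add(2, g)
Function('l')(P) = Add(-30, Mul(-30, P)) (Function('l')(P) = Mul(-15, Add(P, Add(2, P))) = Mul(-15, Add(2, Mul(2, P))) = Add(-30, Mul(-30, P)))
Mul(Function('l')(20), -4679) = Mul(Add(-30, Mul(-30, 20)), -4679) = Mul(Add(-30, -600), -4679) = Mul(-630, -4679) = 2947770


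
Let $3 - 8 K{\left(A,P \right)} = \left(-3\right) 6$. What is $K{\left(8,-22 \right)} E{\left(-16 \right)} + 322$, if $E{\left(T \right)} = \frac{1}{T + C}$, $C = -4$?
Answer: $\frac{51499}{160} \approx 321.87$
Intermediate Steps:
$E{\left(T \right)} = \frac{1}{-4 + T}$ ($E{\left(T \right)} = \frac{1}{T - 4} = \frac{1}{-4 + T}$)
$K{\left(A,P \right)} = \frac{21}{8}$ ($K{\left(A,P \right)} = \frac{3}{8} - \frac{\left(-3\right) 6}{8} = \frac{3}{8} - - \frac{9}{4} = \frac{3}{8} + \frac{9}{4} = \frac{21}{8}$)
$K{\left(8,-22 \right)} E{\left(-16 \right)} + 322 = \frac{21}{8 \left(-4 - 16\right)} + 322 = \frac{21}{8 \left(-20\right)} + 322 = \frac{21}{8} \left(- \frac{1}{20}\right) + 322 = - \frac{21}{160} + 322 = \frac{51499}{160}$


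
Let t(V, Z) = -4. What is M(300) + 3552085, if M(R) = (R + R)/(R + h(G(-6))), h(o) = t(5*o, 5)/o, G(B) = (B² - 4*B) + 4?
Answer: 17046465515/4799 ≈ 3.5521e+6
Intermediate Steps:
G(B) = 4 + B² - 4*B
h(o) = -4/o
M(R) = 2*R/(-1/16 + R) (M(R) = (R + R)/(R - 4/(4 + (-6)² - 4*(-6))) = (2*R)/(R - 4/(4 + 36 + 24)) = (2*R)/(R - 4/64) = (2*R)/(R - 4*1/64) = (2*R)/(R - 1/16) = (2*R)/(-1/16 + R) = 2*R/(-1/16 + R))
M(300) + 3552085 = 32*300/(-1 + 16*300) + 3552085 = 32*300/(-1 + 4800) + 3552085 = 32*300/4799 + 3552085 = 32*300*(1/4799) + 3552085 = 9600/4799 + 3552085 = 17046465515/4799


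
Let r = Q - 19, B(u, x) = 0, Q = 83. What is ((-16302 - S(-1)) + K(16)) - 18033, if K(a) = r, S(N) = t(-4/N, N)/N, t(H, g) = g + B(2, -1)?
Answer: -34272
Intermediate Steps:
t(H, g) = g (t(H, g) = g + 0 = g)
S(N) = 1 (S(N) = N/N = 1)
r = 64 (r = 83 - 19 = 64)
K(a) = 64
((-16302 - S(-1)) + K(16)) - 18033 = ((-16302 - 1*1) + 64) - 18033 = ((-16302 - 1) + 64) - 18033 = (-16303 + 64) - 18033 = -16239 - 18033 = -34272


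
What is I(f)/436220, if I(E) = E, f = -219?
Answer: -219/436220 ≈ -0.00050204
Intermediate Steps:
I(f)/436220 = -219/436220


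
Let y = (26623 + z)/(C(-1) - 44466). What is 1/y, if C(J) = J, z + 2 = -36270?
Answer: 44467/9649 ≈ 4.6085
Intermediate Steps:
z = -36272 (z = -2 - 36270 = -36272)
y = 9649/44467 (y = (26623 - 36272)/(-1 - 44466) = -9649/(-44467) = -9649*(-1/44467) = 9649/44467 ≈ 0.21699)
1/y = 1/(9649/44467) = 44467/9649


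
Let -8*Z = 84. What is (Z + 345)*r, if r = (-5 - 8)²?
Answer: 113061/2 ≈ 56531.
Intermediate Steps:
Z = -21/2 (Z = -⅛*84 = -21/2 ≈ -10.500)
r = 169 (r = (-13)² = 169)
(Z + 345)*r = (-21/2 + 345)*169 = (669/2)*169 = 113061/2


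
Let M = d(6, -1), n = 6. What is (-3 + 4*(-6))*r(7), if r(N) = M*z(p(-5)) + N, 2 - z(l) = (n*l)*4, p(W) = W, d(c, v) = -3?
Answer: 9693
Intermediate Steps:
M = -3
z(l) = 2 - 24*l (z(l) = 2 - 6*l*4 = 2 - 24*l)
r(N) = -366 + N (r(N) = -3*(2 - 24*(-5)) + N = -3*(2 + 120) + N = -3*122 + N = -366 + N)
(-3 + 4*(-6))*r(7) = (-3 + 4*(-6))*(-366 + 7) = (-3 - 24)*(-359) = -27*(-359) = 9693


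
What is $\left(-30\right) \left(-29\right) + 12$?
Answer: $882$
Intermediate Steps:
$\left(-30\right) \left(-29\right) + 12 = 870 + 12 = 882$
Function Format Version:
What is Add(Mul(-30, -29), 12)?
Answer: 882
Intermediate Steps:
Add(Mul(-30, -29), 12) = Add(870, 12) = 882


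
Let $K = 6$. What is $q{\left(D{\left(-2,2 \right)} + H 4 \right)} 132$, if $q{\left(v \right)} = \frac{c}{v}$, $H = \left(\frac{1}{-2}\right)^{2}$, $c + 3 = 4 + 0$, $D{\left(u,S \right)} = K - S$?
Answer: $\frac{132}{5} \approx 26.4$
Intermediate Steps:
$D{\left(u,S \right)} = 6 - S$
$c = 1$ ($c = -3 + \left(4 + 0\right) = -3 + 4 = 1$)
$H = \frac{1}{4}$ ($H = \left(- \frac{1}{2}\right)^{2} = \frac{1}{4} \approx 0.25$)
$q{\left(v \right)} = \frac{1}{v}$ ($q{\left(v \right)} = 1 \frac{1}{v} = \frac{1}{v}$)
$q{\left(D{\left(-2,2 \right)} + H 4 \right)} 132 = \frac{1}{\left(6 - 2\right) + \frac{1}{4} \cdot 4} \cdot 132 = \frac{1}{\left(6 - 2\right) + 1} \cdot 132 = \frac{1}{4 + 1} \cdot 132 = \frac{1}{5} \cdot 132 = \frac{132}{5}$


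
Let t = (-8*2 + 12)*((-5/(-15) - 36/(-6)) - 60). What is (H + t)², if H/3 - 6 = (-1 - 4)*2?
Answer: 369664/9 ≈ 41074.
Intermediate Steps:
H = -12 (H = 18 + 3*((-1 - 4)*2) = 18 + 3*(-5*2) = 18 + 3*(-10) = 18 - 30 = -12)
t = 644/3 (t = (-16 + 12)*((-5*(-1/15) - 36*(-⅙)) - 60) = -4*((⅓ + 6) - 60) = -4*(19/3 - 60) = -4*(-161/3) = 644/3 ≈ 214.67)
(H + t)² = (-12 + 644/3)² = (608/3)² = 369664/9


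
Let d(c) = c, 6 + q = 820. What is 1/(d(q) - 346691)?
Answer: -1/345877 ≈ -2.8912e-6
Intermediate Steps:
q = 814 (q = -6 + 820 = 814)
1/(d(q) - 346691) = 1/(814 - 346691) = 1/(-345877) = -1/345877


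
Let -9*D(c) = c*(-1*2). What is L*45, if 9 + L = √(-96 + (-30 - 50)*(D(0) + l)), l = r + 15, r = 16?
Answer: -405 + 180*I*√161 ≈ -405.0 + 2283.9*I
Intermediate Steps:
D(c) = 2*c/9 (D(c) = -c*(-1*2)/9 = -c*(-2)/9 = -(-2)*c/9 = 2*c/9)
l = 31 (l = 16 + 15 = 31)
L = -9 + 4*I*√161 (L = -9 + √(-96 + (-30 - 50)*((2/9)*0 + 31)) = -9 + √(-96 - 80*(0 + 31)) = -9 + √(-96 - 80*31) = -9 + √(-96 - 2480) = -9 + √(-2576) = -9 + 4*I*√161 ≈ -9.0 + 50.754*I)
L*45 = (-9 + 4*I*√161)*45 = -405 + 180*I*√161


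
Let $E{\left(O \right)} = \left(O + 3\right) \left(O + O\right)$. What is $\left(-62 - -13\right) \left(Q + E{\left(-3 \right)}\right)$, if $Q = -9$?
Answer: $441$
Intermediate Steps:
$E{\left(O \right)} = 2 O \left(3 + O\right)$ ($E{\left(O \right)} = \left(3 + O\right) 2 O = 2 O \left(3 + O\right)$)
$\left(-62 - -13\right) \left(Q + E{\left(-3 \right)}\right) = \left(-62 - -13\right) \left(-9 + 2 \left(-3\right) \left(3 - 3\right)\right) = \left(-62 + 13\right) \left(-9 + 2 \left(-3\right) 0\right) = - 49 \left(-9 + 0\right) = \left(-49\right) \left(-9\right) = 441$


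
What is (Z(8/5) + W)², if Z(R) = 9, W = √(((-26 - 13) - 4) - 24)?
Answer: (9 + I*√67)² ≈ 14.0 + 147.34*I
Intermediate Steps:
W = I*√67 (W = √((-39 - 4) - 24) = √(-43 - 24) = √(-67) = I*√67 ≈ 8.1853*I)
(Z(8/5) + W)² = (9 + I*√67)²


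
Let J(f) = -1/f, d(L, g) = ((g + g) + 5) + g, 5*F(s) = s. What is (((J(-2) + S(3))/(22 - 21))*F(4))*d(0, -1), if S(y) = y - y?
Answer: ⅘ ≈ 0.80000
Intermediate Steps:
F(s) = s/5
S(y) = 0
d(L, g) = 5 + 3*g (d(L, g) = (2*g + 5) + g = (5 + 2*g) + g = 5 + 3*g)
(((J(-2) + S(3))/(22 - 21))*F(4))*d(0, -1) = (((-1/(-2) + 0)/(22 - 21))*((⅕)*4))*(5 + 3*(-1)) = (((-1*(-½) + 0)/1)*(⅘))*(5 - 3) = (((½ + 0)*1)*(⅘))*2 = (((½)*1)*(⅘))*2 = ((½)*(⅘))*2 = (⅖)*2 = ⅘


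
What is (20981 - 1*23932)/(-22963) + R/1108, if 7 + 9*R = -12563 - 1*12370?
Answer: -135817462/57246759 ≈ -2.3725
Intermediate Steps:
R = -24940/9 (R = -7/9 + (-12563 - 1*12370)/9 = -7/9 + (-12563 - 12370)/9 = -7/9 + (⅑)*(-24933) = -7/9 - 8311/3 = -24940/9 ≈ -2771.1)
(20981 - 1*23932)/(-22963) + R/1108 = (20981 - 1*23932)/(-22963) - 24940/9/1108 = (20981 - 23932)*(-1/22963) - 24940/9*1/1108 = -2951*(-1/22963) - 6235/2493 = 2951/22963 - 6235/2493 = -135817462/57246759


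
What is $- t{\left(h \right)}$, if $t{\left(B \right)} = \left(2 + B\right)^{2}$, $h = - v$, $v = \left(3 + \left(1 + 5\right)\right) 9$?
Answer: $-6241$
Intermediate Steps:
$v = 81$ ($v = \left(3 + 6\right) 9 = 9 \cdot 9 = 81$)
$h = -81$ ($h = \left(-1\right) 81 = -81$)
$- t{\left(h \right)} = - \left(2 - 81\right)^{2} = - \left(-79\right)^{2} = \left(-1\right) 6241 = -6241$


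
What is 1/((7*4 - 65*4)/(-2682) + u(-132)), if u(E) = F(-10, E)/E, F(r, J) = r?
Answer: 29502/4787 ≈ 6.1629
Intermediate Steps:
u(E) = -10/E
1/((7*4 - 65*4)/(-2682) + u(-132)) = 1/((7*4 - 65*4)/(-2682) - 10/(-132)) = 1/((28 - 260)*(-1/2682) - 10*(-1/132)) = 1/(-232*(-1/2682) + 5/66) = 1/(116/1341 + 5/66) = 1/(4787/29502) = 29502/4787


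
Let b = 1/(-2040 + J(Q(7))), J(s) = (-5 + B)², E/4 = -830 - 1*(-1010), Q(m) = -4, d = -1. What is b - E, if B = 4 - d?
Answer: -1468801/2040 ≈ -720.00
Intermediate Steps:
E = 720 (E = 4*(-830 - 1*(-1010)) = 4*(-830 + 1010) = 4*180 = 720)
B = 5 (B = 4 - 1*(-1) = 4 + 1 = 5)
J(s) = 0 (J(s) = (-5 + 5)² = 0² = 0)
b = -1/2040 (b = 1/(-2040 + 0) = 1/(-2040) = -1/2040 ≈ -0.00049020)
b - E = -1/2040 - 1*720 = -1/2040 - 720 = -1468801/2040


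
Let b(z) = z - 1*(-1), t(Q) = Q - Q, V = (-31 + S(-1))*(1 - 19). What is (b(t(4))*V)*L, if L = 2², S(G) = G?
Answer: 2304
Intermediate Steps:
V = 576 (V = (-31 - 1)*(1 - 19) = -32*(-18) = 576)
t(Q) = 0
b(z) = 1 + z (b(z) = z + 1 = 1 + z)
L = 4
(b(t(4))*V)*L = ((1 + 0)*576)*4 = (1*576)*4 = 576*4 = 2304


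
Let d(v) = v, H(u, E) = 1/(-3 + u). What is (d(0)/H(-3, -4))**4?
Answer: 0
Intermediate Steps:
(d(0)/H(-3, -4))**4 = (0/(1/(-3 - 3)))**4 = (0/(1/(-6)))**4 = (0/(-1/6))**4 = (0*(-6))**4 = 0**4 = 0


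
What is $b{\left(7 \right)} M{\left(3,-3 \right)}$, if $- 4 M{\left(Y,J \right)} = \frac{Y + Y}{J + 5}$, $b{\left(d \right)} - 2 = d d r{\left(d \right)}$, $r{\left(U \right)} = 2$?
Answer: $-75$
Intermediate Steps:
$b{\left(d \right)} = 2 + 2 d^{2}$ ($b{\left(d \right)} = 2 + d d 2 = 2 + d^{2} \cdot 2 = 2 + 2 d^{2}$)
$M{\left(Y,J \right)} = - \frac{Y}{2 \left(5 + J\right)}$ ($M{\left(Y,J \right)} = - \frac{\left(Y + Y\right) \frac{1}{J + 5}}{4} = - \frac{2 Y \frac{1}{5 + J}}{4} = - \frac{Y}{2 \left(5 + J\right)}$)
$b{\left(7 \right)} M{\left(3,-3 \right)} = \left(2 + 2 \cdot 7^{2}\right) \left(\left(-1\right) 3 \frac{1}{10 + 2 \left(-3\right)}\right) = \left(2 + 2 \cdot 49\right) \left(\left(-1\right) 3 \frac{1}{10 - 6}\right) = \left(2 + 98\right) \left(\left(-1\right) 3 \cdot \frac{1}{4}\right) = 100 \left(\left(-1\right) 3 \cdot \frac{1}{4}\right) = 100 \left(- \frac{3}{4}\right) = -75$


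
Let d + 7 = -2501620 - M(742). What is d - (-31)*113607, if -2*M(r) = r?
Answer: 1020561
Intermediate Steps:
M(r) = -r/2
d = -2501256 (d = -7 + (-2501620 - (-1)*742/2) = -7 + (-2501620 - 1*(-371)) = -7 + (-2501620 + 371) = -7 - 2501249 = -2501256)
d - (-31)*113607 = -2501256 - (-31)*113607 = -2501256 - 1*(-3521817) = -2501256 + 3521817 = 1020561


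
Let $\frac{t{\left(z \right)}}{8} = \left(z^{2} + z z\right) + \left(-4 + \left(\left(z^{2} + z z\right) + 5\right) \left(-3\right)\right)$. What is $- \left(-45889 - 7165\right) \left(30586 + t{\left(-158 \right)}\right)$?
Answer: $-40767436356$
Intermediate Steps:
$t{\left(z \right)} = -152 - 32 z^{2}$ ($t{\left(z \right)} = 8 \left(\left(z^{2} + z z\right) + \left(-4 + \left(\left(z^{2} + z z\right) + 5\right) \left(-3\right)\right)\right) = 8 \left(\left(z^{2} + z^{2}\right) + \left(-4 + \left(\left(z^{2} + z^{2}\right) + 5\right) \left(-3\right)\right)\right) = 8 \left(2 z^{2} + \left(-4 + \left(2 z^{2} + 5\right) \left(-3\right)\right)\right) = 8 \left(2 z^{2} + \left(-4 + \left(5 + 2 z^{2}\right) \left(-3\right)\right)\right) = 8 \left(2 z^{2} - \left(19 + 6 z^{2}\right)\right) = 8 \left(-19 - 4 z^{2}\right) = -152 - 32 z^{2}$)
$- \left(-45889 - 7165\right) \left(30586 + t{\left(-158 \right)}\right) = - \left(-45889 - 7165\right) \left(30586 - \left(152 + 32 \left(-158\right)^{2}\right)\right) = - \left(-53054\right) \left(30586 - 799000\right) = - \left(-53054\right) \left(-768414\right) = \left(-1\right) 40767436356 = -40767436356$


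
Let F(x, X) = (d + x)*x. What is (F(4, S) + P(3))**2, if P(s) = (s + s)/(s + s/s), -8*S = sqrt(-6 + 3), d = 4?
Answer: 4489/4 ≈ 1122.3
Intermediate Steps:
S = -I*sqrt(3)/8 (S = -sqrt(-6 + 3)/8 = -I*sqrt(3)/8 ≈ -0.21651*I)
F(x, X) = x*(4 + x) (F(x, X) = (4 + x)*x = x*(4 + x))
P(s) = 2*s/(1 + s) (P(s) = (2*s)/(s + 1) = (2*s)/(1 + s) = 2*s/(1 + s))
(F(4, S) + P(3))**2 = (4*(4 + 4) + 2*3/(1 + 3))**2 = (4*8 + 2*3/4)**2 = (32 + 2*3*(1/4))**2 = (32 + 3/2)**2 = (67/2)**2 = 4489/4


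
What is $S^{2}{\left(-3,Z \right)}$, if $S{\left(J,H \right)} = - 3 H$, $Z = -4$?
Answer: $144$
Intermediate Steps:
$S^{2}{\left(-3,Z \right)} = \left(\left(-3\right) \left(-4\right)\right)^{2} = 12^{2} = 144$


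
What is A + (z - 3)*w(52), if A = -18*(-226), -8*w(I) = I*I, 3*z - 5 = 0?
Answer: 13556/3 ≈ 4518.7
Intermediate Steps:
z = 5/3 (z = 5/3 + (⅓)*0 = 5/3 + 0 = 5/3 ≈ 1.6667)
w(I) = -I²/8 (w(I) = -I*I/8 = -I²/8)
A = 4068
A + (z - 3)*w(52) = 4068 + (5/3 - 3)*(-⅛*52²) = 4068 - (-1)*2704/6 = 4068 - 4/3*(-338) = 4068 + 1352/3 = 13556/3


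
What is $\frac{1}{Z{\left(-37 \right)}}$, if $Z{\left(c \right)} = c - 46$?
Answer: $- \frac{1}{83} \approx -0.012048$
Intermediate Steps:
$Z{\left(c \right)} = -46 + c$ ($Z{\left(c \right)} = c - 46 = -46 + c$)
$\frac{1}{Z{\left(-37 \right)}} = \frac{1}{-46 - 37} = \frac{1}{-83} = - \frac{1}{83}$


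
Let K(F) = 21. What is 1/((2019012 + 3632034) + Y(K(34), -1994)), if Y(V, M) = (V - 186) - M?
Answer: 1/5652875 ≈ 1.7690e-7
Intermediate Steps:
Y(V, M) = -186 + V - M (Y(V, M) = (-186 + V) - M = -186 + V - M)
1/((2019012 + 3632034) + Y(K(34), -1994)) = 1/((2019012 + 3632034) + (-186 + 21 - 1*(-1994))) = 1/(5651046 + (-186 + 21 + 1994)) = 1/(5651046 + 1829) = 1/5652875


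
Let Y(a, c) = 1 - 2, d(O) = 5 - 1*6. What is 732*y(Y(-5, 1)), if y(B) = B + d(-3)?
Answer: -1464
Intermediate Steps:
d(O) = -1 (d(O) = 5 - 6 = -1)
Y(a, c) = -1
y(B) = -1 + B (y(B) = B - 1 = -1 + B)
732*y(Y(-5, 1)) = 732*(-1 - 1) = 732*(-2) = -1464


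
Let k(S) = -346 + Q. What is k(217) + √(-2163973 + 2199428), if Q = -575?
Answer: -921 + √35455 ≈ -732.71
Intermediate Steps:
k(S) = -921 (k(S) = -346 - 575 = -921)
k(217) + √(-2163973 + 2199428) = -921 + √(-2163973 + 2199428) = -921 + √35455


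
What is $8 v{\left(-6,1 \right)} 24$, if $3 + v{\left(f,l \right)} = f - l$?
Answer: $-1920$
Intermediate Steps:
$v{\left(f,l \right)} = -3 + f - l$ ($v{\left(f,l \right)} = -3 + \left(f - l\right) = -3 + f - l$)
$8 v{\left(-6,1 \right)} 24 = 8 \left(-3 - 6 - 1\right) 24 = 8 \left(-10\right) 24 = \left(-80\right) 24 = -1920$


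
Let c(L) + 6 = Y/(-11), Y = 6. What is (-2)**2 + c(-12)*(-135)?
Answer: 9764/11 ≈ 887.64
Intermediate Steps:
c(L) = -72/11 (c(L) = -6 + 6/(-11) = -6 + 6*(-1/11) = -6 - 6/11 = -72/11)
(-2)**2 + c(-12)*(-135) = (-2)**2 - 72/11*(-135) = 4 + 9720/11 = 9764/11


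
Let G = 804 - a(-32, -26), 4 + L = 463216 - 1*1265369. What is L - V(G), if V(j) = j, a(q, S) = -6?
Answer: -802967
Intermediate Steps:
L = -802157 (L = -4 + (463216 - 1*1265369) = -4 + (463216 - 1265369) = -4 - 802153 = -802157)
G = 810 (G = 804 - 1*(-6) = 804 + 6 = 810)
L - V(G) = -802157 - 1*810 = -802157 - 810 = -802967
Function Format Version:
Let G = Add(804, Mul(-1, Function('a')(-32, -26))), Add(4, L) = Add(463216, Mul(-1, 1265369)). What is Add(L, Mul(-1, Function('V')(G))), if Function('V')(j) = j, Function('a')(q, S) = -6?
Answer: -802967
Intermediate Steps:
L = -802157 (L = Add(-4, Add(463216, Mul(-1, 1265369))) = Add(-4, Add(463216, -1265369)) = Add(-4, -802153) = -802157)
G = 810 (G = Add(804, Mul(-1, -6)) = Add(804, 6) = 810)
Add(L, Mul(-1, Function('V')(G))) = Add(-802157, Mul(-1, 810)) = Add(-802157, -810) = -802967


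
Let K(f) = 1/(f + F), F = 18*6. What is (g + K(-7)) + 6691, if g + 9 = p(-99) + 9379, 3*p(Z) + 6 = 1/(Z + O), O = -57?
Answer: 759077179/47268 ≈ 16059.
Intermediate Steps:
F = 108
p(Z) = -2 + 1/(3*(-57 + Z)) (p(Z) = -2 + 1/(3*(Z - 57)) = -2 + 1/(3*(-57 + Z)))
K(f) = 1/(108 + f) (K(f) = 1/(f + 108) = 1/(108 + f))
g = 4384223/468 (g = -9 + ((343 - 6*(-99))/(3*(-57 - 99)) + 9379) = -9 + ((⅓)*(343 + 594)/(-156) + 9379) = -9 + ((⅓)*(-1/156)*937 + 9379) = -9 + (-937/468 + 9379) = -9 + 4388435/468 = 4384223/468 ≈ 9368.0)
(g + K(-7)) + 6691 = (4384223/468 + 1/(108 - 7)) + 6691 = (4384223/468 + 1/101) + 6691 = 442806991/47268 + 6691 = 759077179/47268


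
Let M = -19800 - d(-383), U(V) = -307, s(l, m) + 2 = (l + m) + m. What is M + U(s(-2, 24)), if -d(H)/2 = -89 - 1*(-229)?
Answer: -19827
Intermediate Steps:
s(l, m) = -2 + l + 2*m (s(l, m) = -2 + ((l + m) + m) = -2 + (l + 2*m) = -2 + l + 2*m)
d(H) = -280 (d(H) = -2*(-89 - 1*(-229)) = -2*(-89 + 229) = -2*140 = -280)
M = -19520 (M = -19800 - 1*(-280) = -19800 + 280 = -19520)
M + U(s(-2, 24)) = -19520 - 307 = -19827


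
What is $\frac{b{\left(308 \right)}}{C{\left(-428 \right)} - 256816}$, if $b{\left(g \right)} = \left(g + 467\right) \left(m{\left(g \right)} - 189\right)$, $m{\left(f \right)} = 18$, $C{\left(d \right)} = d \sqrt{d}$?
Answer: $\frac{236350975}{458561532} - \frac{1575575 i \sqrt{107}}{917123064} \approx 0.51542 - 0.017771 i$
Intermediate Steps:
$C{\left(d \right)} = d^{\frac{3}{2}}$
$b{\left(g \right)} = -79857 - 171 g$ ($b{\left(g \right)} = \left(g + 467\right) \left(18 - 189\right) = \left(467 + g\right) \left(-171\right) = -79857 - 171 g$)
$\frac{b{\left(308 \right)}}{C{\left(-428 \right)} - 256816} = \frac{-79857 - 52668}{\left(-428\right)^{\frac{3}{2}} - 256816} = \frac{-79857 - 52668}{- 856 i \sqrt{107} - 256816} = - \frac{132525}{-256816 - 856 i \sqrt{107}}$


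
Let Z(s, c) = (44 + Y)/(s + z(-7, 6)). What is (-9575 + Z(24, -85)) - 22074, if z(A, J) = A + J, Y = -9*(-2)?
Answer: -727865/23 ≈ -31646.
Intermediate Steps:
Y = 18
Z(s, c) = 62/(-1 + s) (Z(s, c) = (44 + 18)/(s + (-7 + 6)) = 62/(s - 1) = 62/(-1 + s))
(-9575 + Z(24, -85)) - 22074 = (-9575 + 62/(-1 + 24)) - 22074 = (-9575 + 62/23) - 22074 = -220163/23 - 22074 = -727865/23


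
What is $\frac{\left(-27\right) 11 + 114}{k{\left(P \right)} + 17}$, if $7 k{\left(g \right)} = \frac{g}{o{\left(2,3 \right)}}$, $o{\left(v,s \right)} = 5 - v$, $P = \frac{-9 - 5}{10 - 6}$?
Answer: $- \frac{1098}{101} \approx -10.871$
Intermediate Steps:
$P = - \frac{7}{2}$ ($P = - \frac{14}{4} = \left(-14\right) \frac{1}{4} = - \frac{7}{2} \approx -3.5$)
$k{\left(g \right)} = \frac{g}{21}$ ($k{\left(g \right)} = \frac{g \frac{1}{5 - 2}}{7} = \frac{g \frac{1}{3}}{7} = \frac{\frac{1}{3} g}{7} = \frac{g}{21}$)
$\frac{\left(-27\right) 11 + 114}{k{\left(P \right)} + 17} = \frac{\left(-27\right) 11 + 114}{\frac{1}{21} \left(- \frac{7}{2}\right) + 17} = \frac{-297 + 114}{- \frac{1}{6} + 17} = - \frac{183}{\frac{101}{6}} = \left(-183\right) \frac{6}{101} = - \frac{1098}{101}$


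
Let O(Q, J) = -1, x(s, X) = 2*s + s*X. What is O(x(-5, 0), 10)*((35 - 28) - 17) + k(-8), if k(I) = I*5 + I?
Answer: -38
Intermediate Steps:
x(s, X) = 2*s + X*s
k(I) = 6*I (k(I) = 5*I + I = 6*I)
O(x(-5, 0), 10)*((35 - 28) - 17) + k(-8) = -((35 - 28) - 17) + 6*(-8) = -(7 - 17) - 48 = -1*(-10) - 48 = 10 - 48 = -38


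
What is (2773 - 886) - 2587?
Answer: -700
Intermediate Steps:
(2773 - 886) - 2587 = 1887 - 2587 = -700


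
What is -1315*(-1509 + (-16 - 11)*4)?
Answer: 2126355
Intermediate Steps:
-1315*(-1509 + (-16 - 11)*4) = -1315*(-1509 - 27*4) = -1315*(-1509 - 108) = -1315*(-1617) = 2126355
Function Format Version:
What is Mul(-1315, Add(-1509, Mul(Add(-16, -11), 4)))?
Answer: 2126355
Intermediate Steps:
Mul(-1315, Add(-1509, Mul(Add(-16, -11), 4))) = Mul(-1315, Add(-1509, Mul(-27, 4))) = Mul(-1315, Add(-1509, -108)) = Mul(-1315, -1617) = 2126355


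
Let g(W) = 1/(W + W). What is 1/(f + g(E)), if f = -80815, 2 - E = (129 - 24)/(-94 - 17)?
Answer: -218/17617633 ≈ -1.2374e-5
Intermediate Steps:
E = 109/37 (E = 2 - (129 - 24)/(-94 - 17) = 2 - 105/(-111) = 2 - 105*(-1)/111 = 2 - 1*(-35/37) = 2 + 35/37 = 109/37 ≈ 2.9459)
g(W) = 1/(2*W)
1/(f + g(E)) = 1/(-80815 + 1/(2*(109/37))) = 1/(-80815 + (1/2)*(37/109)) = 1/(-80815 + 37/218) = 1/(-17617633/218) = -218/17617633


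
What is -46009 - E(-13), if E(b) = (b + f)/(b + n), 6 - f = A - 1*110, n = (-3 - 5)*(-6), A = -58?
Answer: -230068/5 ≈ -46014.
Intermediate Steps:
n = 48 (n = -8*(-6) = 48)
f = 174 (f = 6 - (-58 - 1*110) = 6 - (-58 - 110) = 6 - 1*(-168) = 6 + 168 = 174)
E(b) = (174 + b)/(48 + b) (E(b) = (b + 174)/(b + 48) = (174 + b)/(48 + b))
-46009 - E(-13) = -46009 - (174 - 13)/(48 - 13) = -46009 - 161/35 = -46009 - 1*23/5 = -46009 - 23/5 = -230068/5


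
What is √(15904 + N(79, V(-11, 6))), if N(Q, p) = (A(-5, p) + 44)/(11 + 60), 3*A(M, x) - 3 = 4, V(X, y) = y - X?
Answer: √721578183/213 ≈ 126.11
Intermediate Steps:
A(M, x) = 7/3 (A(M, x) = 1 + (⅓)*4 = 1 + 4/3 = 7/3)
N(Q, p) = 139/213 (N(Q, p) = (7/3 + 44)/(11 + 60) = (139/3)/71 = (139/3)*(1/71) = 139/213)
√(15904 + N(79, V(-11, 6))) = √(15904 + 139/213) = √(3387691/213) = √721578183/213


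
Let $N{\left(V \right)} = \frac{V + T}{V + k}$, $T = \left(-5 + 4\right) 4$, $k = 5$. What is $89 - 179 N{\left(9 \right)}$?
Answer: $\frac{351}{14} \approx 25.071$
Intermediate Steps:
$T = -4$ ($T = \left(-1\right) 4 = -4$)
$N{\left(V \right)} = \frac{-4 + V}{5 + V}$ ($N{\left(V \right)} = \frac{V - 4}{V + 5} = \frac{-4 + V}{5 + V}$)
$89 - 179 N{\left(9 \right)} = 89 - 179 \frac{-4 + 9}{5 + 9} = 89 - 179 \cdot \frac{1}{14} \cdot 5 = 89 - \frac{895}{14} = \frac{351}{14}$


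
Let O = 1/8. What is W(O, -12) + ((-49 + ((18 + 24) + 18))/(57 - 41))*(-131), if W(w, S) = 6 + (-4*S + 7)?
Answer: -465/16 ≈ -29.063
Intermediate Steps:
O = ⅛ ≈ 0.12500
W(w, S) = 13 - 4*S (W(w, S) = 6 + (7 - 4*S) = 13 - 4*S)
W(O, -12) + ((-49 + ((18 + 24) + 18))/(57 - 41))*(-131) = (13 - 4*(-12)) + ((-49 + ((18 + 24) + 18))/(57 - 41))*(-131) = (13 + 48) + ((-49 + (42 + 18))/16)*(-131) = 61 + ((-49 + 60)*(1/16))*(-131) = 61 + (11*(1/16))*(-131) = 61 + (11/16)*(-131) = 61 - 1441/16 = -465/16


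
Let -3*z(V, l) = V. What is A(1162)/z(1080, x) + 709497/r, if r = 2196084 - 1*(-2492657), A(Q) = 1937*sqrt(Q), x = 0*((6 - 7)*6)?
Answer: 709497/4688741 - 1937*sqrt(1162)/360 ≈ -183.26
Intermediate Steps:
x = 0 (x = 0*(-1*6) = 0*(-6) = 0)
z(V, l) = -V/3
r = 4688741 (r = 2196084 + 2492657 = 4688741)
A(1162)/z(1080, x) + 709497/r = (1937*sqrt(1162))/((-1/3*1080)) + 709497/4688741 = (1937*sqrt(1162))/(-360) + 709497*(1/4688741) = (1937*sqrt(1162))*(-1/360) + 709497/4688741 = -1937*sqrt(1162)/360 + 709497/4688741 = 709497/4688741 - 1937*sqrt(1162)/360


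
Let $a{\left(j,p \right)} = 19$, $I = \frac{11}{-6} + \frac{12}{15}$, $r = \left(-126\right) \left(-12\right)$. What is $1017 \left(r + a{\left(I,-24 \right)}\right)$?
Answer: $1557027$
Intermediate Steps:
$r = 1512$
$I = - \frac{31}{30}$ ($I = 11 \left(- \frac{1}{6}\right) + 12 \cdot \frac{1}{15} = - \frac{11}{6} + \frac{4}{5} = - \frac{31}{30} \approx -1.0333$)
$1017 \left(r + a{\left(I,-24 \right)}\right) = 1017 \left(1512 + 19\right) = 1017 \cdot 1531 = 1557027$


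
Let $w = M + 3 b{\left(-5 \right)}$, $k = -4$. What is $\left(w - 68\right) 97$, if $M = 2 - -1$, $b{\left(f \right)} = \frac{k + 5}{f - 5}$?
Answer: $- \frac{63341}{10} \approx -6334.1$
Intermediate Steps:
$b{\left(f \right)} = \frac{1}{-5 + f}$ ($b{\left(f \right)} = \frac{-4 + 5}{f - 5} = 1 \frac{1}{-5 + f} = \frac{1}{-5 + f}$)
$M = 3$ ($M = 2 + 1 = 3$)
$w = \frac{27}{10}$ ($w = 3 + \frac{3}{-5 - 5} = 3 + \frac{3}{-10} = 3 + 3 \left(- \frac{1}{10}\right) = 3 - \frac{3}{10} = \frac{27}{10} \approx 2.7$)
$\left(w - 68\right) 97 = \left(\frac{27}{10} - 68\right) 97 = \left(- \frac{653}{10}\right) 97 = - \frac{63341}{10}$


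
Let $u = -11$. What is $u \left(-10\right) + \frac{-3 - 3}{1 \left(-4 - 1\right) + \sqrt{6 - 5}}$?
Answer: $\frac{223}{2} \approx 111.5$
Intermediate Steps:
$u \left(-10\right) + \frac{-3 - 3}{1 \left(-4 - 1\right) + \sqrt{6 - 5}} = \left(-11\right) \left(-10\right) + \frac{-3 - 3}{1 \left(-4 - 1\right) + \sqrt{6 - 5}} = 110 - \frac{6}{1 \left(-5\right) + \sqrt{6 - 5}} = 110 - \frac{6}{-5 + \sqrt{6 - 5}} = 110 - \frac{6}{-5 + \sqrt{1}} = 110 - \frac{6}{-5 + 1} = 110 - \frac{6}{-4} = 110 - - \frac{3}{2} = 110 + \frac{3}{2} = \frac{223}{2}$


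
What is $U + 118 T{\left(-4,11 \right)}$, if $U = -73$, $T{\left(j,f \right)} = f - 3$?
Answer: $871$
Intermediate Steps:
$T{\left(j,f \right)} = -3 + f$ ($T{\left(j,f \right)} = f - 3 = -3 + f$)
$U + 118 T{\left(-4,11 \right)} = -73 + 118 \left(-3 + 11\right) = -73 + 118 \cdot 8 = -73 + 944 = 871$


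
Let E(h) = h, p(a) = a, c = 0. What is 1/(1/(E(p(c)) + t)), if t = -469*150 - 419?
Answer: -70769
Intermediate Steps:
t = -70769 (t = -70350 - 419 = -70769)
1/(1/(E(p(c)) + t)) = 1/(1/(0 - 70769)) = 1/(1/(-70769)) = 1/(-1/70769) = -70769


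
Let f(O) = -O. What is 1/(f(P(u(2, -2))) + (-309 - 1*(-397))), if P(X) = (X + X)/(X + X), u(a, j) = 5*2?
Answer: 1/87 ≈ 0.011494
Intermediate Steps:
u(a, j) = 10
P(X) = 1 (P(X) = (2*X)/((2*X)) = (2*X)*(1/(2*X)) = 1)
1/(f(P(u(2, -2))) + (-309 - 1*(-397))) = 1/(-1*1 + (-309 - 1*(-397))) = 1/(-1 + (-309 + 397)) = 1/(-1 + 88) = 1/87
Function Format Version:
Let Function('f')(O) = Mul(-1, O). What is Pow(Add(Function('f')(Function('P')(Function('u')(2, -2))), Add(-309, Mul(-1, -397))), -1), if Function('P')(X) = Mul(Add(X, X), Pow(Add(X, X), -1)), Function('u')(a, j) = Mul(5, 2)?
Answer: Rational(1, 87) ≈ 0.011494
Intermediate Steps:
Function('u')(a, j) = 10
Function('P')(X) = 1 (Function('P')(X) = Mul(Mul(2, X), Pow(Mul(2, X), -1)) = Mul(Mul(2, X), Mul(Rational(1, 2), Pow(X, -1))) = 1)
Pow(Add(Function('f')(Function('P')(Function('u')(2, -2))), Add(-309, Mul(-1, -397))), -1) = Pow(Add(Mul(-1, 1), Add(-309, Mul(-1, -397))), -1) = Pow(Add(-1, Add(-309, 397)), -1) = Pow(Add(-1, 88), -1) = Pow(87, -1) = Rational(1, 87)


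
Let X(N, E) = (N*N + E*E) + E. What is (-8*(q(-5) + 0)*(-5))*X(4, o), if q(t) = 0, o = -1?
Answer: 0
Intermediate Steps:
X(N, E) = E + E**2 + N**2 (X(N, E) = (N**2 + E**2) + E = (E**2 + N**2) + E = E + E**2 + N**2)
(-8*(q(-5) + 0)*(-5))*X(4, o) = (-8*(0 + 0)*(-5))*(-1 + (-1)**2 + 4**2) = (-0*(-5))*(-1 + 1 + 16) = -8*0*16 = 0*16 = 0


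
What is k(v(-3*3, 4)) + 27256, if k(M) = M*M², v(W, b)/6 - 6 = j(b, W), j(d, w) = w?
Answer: 21424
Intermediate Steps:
v(W, b) = 36 + 6*W
k(M) = M³
k(v(-3*3, 4)) + 27256 = (36 + 6*(-3*3))³ + 27256 = (36 + 6*(-9))³ + 27256 = (36 - 54)³ + 27256 = (-18)³ + 27256 = -5832 + 27256 = 21424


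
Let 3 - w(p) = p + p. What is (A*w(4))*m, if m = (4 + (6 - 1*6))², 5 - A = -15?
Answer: -1600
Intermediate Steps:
w(p) = 3 - 2*p (w(p) = 3 - (p + p) = 3 - 2*p)
A = 20 (A = 5 - 1*(-15) = 5 + 15 = 20)
m = 16 (m = (4 + (6 - 6))² = (4 + 0)² = 4² = 16)
(A*w(4))*m = (20*(3 - 2*4))*16 = (20*(3 - 8))*16 = (20*(-5))*16 = -100*16 = -1600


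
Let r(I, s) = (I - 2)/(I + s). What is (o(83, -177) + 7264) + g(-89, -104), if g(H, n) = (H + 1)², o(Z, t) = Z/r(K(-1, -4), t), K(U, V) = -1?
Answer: 59798/3 ≈ 19933.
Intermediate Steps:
r(I, s) = (-2 + I)/(I + s)
o(Z, t) = Z*(⅓ - t/3) (o(Z, t) = Z/(((-2 - 1)/(-1 + t))) = Z/((-3/(-1 + t))) = Z*(⅓ - t/3))
g(H, n) = (1 + H)²
(o(83, -177) + 7264) + g(-89, -104) = ((⅓)*83*(1 - 1*(-177)) + 7264) + (1 - 89)² = ((⅓)*83*(1 + 177) + 7264) + (-88)² = ((⅓)*83*178 + 7264) + 7744 = (14774/3 + 7264) + 7744 = 36566/3 + 7744 = 59798/3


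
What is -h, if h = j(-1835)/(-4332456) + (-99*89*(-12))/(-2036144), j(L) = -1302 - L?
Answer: 2608889219/50122183464 ≈ 0.052051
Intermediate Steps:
h = -2608889219/50122183464 (h = (-1302 - 1*(-1835))/(-4332456) + (-99*89*(-12))/(-2036144) = (-1302 + 1835)*(-1/4332456) - 8811*(-12)*(-1/2036144) = 533*(-1/4332456) + 105732*(-1/2036144) = -533/4332456 - 2403/46276 = -2608889219/50122183464 ≈ -0.052051)
-h = -1*(-2608889219/50122183464) = 2608889219/50122183464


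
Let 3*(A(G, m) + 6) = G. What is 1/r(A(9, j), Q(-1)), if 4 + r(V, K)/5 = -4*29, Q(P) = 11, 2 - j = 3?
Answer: -1/600 ≈ -0.0016667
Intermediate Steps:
j = -1 (j = 2 - 1*3 = 2 - 3 = -1)
A(G, m) = -6 + G/3
r(V, K) = -600 (r(V, K) = -20 + 5*(-4*29) = -20 + 5*(-116) = -20 - 580 = -600)
1/r(A(9, j), Q(-1)) = 1/(-600) = -1/600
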